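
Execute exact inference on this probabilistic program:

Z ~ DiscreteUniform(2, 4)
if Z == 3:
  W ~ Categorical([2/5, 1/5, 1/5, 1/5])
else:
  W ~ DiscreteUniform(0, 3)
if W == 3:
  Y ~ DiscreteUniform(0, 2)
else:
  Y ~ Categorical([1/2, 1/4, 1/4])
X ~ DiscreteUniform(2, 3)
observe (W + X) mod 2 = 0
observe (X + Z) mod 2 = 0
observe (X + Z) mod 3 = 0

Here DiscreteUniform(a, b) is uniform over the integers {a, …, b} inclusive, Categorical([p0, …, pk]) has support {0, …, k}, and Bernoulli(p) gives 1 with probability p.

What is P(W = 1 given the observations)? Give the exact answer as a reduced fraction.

P(W = 1 | obs) = 2/9

Enumerate traces; 12 have nonzero weight after conditioning:
  (Z=3, W=1, Y=0, X=3) weight 1/60
  (Z=3, W=1, Y=1, X=3) weight 1/120
  (Z=3, W=1, Y=2, X=3) weight 1/120
  (Z=3, W=3, Y=0, X=3) weight 1/90
  (Z=3, W=3, Y=1, X=3) weight 1/90
  (Z=3, W=3, Y=2, X=3) weight 1/90
  (Z=4, W=0, Y=0, X=2) weight 1/48
  (Z=4, W=0, Y=1, X=2) weight 1/96
  (Z=4, W=2, Y=0, X=2) weight 1/48
  … 3 more
Group by W:
  weight(W=0) = 1/24
  weight(W=1) = 1/30
  weight(W=2) = 1/24
  weight(W=3) = 1/30
Total weight = 1/24 + 1/30 + 1/24 + 1/30 = 3/20
P(W=0 | obs) = 1/24 / 3/20 = 5/18
P(W=1 | obs) = 1/30 / 3/20 = 2/9
P(W=2 | obs) = 1/24 / 3/20 = 5/18
P(W=3 | obs) = 1/30 / 3/20 = 2/9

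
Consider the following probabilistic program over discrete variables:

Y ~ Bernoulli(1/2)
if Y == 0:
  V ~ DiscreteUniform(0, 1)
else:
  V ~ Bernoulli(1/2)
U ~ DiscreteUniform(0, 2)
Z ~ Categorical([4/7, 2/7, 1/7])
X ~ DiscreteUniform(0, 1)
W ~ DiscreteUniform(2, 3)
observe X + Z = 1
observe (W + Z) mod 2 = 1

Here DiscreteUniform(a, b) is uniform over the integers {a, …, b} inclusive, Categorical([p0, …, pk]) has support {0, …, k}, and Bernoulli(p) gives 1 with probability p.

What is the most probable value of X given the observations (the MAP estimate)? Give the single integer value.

Enumerate traces; 24 have nonzero weight after conditioning:
  (Y=0, V=0, U=0, Z=0, X=1, W=3) weight 1/84
  (Y=0, V=0, U=0, Z=1, X=0, W=2) weight 1/168
  (Y=0, V=0, U=1, Z=0, X=1, W=3) weight 1/84
  (Y=0, V=0, U=1, Z=1, X=0, W=2) weight 1/168
  (Y=0, V=0, U=2, Z=0, X=1, W=3) weight 1/84
  (Y=0, V=0, U=2, Z=1, X=0, W=2) weight 1/168
  (Y=0, V=1, U=0, Z=0, X=1, W=3) weight 1/84
  (Y=0, V=1, U=0, Z=1, X=0, W=2) weight 1/168
  … 16 more
Group by X:
  weight(X=0) = 1/14
  weight(X=1) = 1/7
Total weight = 1/14 + 1/7 = 3/14
P(X=0 | obs) = 1/14 / 3/14 = 1/3
P(X=1 | obs) = 1/7 / 3/14 = 2/3
argmax = 1

argmax_v P(X = v | obs) = 1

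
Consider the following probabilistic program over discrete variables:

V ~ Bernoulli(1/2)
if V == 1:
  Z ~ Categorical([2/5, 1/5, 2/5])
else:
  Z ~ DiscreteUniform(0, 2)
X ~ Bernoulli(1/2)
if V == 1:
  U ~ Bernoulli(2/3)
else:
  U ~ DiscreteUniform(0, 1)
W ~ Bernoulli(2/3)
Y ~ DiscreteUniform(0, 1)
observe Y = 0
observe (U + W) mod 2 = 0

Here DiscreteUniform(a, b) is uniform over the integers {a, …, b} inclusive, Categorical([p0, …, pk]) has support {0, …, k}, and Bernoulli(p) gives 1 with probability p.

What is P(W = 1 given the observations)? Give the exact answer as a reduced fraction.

Enumerate traces; 24 have nonzero weight after conditioning:
  (V=0, Z=0, X=0, U=0, W=0, Y=0) weight 1/144
  (V=0, Z=0, X=0, U=1, W=1, Y=0) weight 1/72
  (V=0, Z=0, X=1, U=0, W=0, Y=0) weight 1/144
  (V=0, Z=0, X=1, U=1, W=1, Y=0) weight 1/72
  (V=0, Z=1, X=0, U=0, W=0, Y=0) weight 1/144
  (V=0, Z=1, X=0, U=1, W=1, Y=0) weight 1/72
  (V=0, Z=1, X=1, U=0, W=0, Y=0) weight 1/144
  (V=0, Z=1, X=1, U=1, W=1, Y=0) weight 1/72
  … 16 more
Group by W:
  weight(W=0) = 5/72
  weight(W=1) = 7/36
Total weight = 5/72 + 7/36 = 19/72
P(W=0 | obs) = 5/72 / 19/72 = 5/19
P(W=1 | obs) = 7/36 / 19/72 = 14/19

P(W = 1 | obs) = 14/19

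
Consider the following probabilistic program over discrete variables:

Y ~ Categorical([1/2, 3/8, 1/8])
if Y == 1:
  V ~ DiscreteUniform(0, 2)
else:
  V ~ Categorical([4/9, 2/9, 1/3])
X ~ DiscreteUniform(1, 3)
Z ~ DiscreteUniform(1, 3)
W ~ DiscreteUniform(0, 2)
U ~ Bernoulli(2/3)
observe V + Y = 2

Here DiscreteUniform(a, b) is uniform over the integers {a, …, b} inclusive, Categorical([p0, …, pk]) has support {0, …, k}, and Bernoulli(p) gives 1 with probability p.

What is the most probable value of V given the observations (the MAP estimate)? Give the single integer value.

argmax_v P(V = v | obs) = 2

Enumerate traces; 162 have nonzero weight after conditioning:
  (Y=0, V=2, X=1, Z=1, W=0, U=0) weight 1/486
  (Y=0, V=2, X=1, Z=1, W=0, U=1) weight 1/243
  (Y=0, V=2, X=1, Z=1, W=1, U=0) weight 1/486
  (Y=0, V=2, X=1, Z=1, W=1, U=1) weight 1/243
  (Y=0, V=2, X=1, Z=1, W=2, U=0) weight 1/486
  (Y=0, V=2, X=1, Z=1, W=2, U=1) weight 1/243
  (Y=0, V=2, X=1, Z=2, W=0, U=0) weight 1/486
  (Y=0, V=2, X=1, Z=2, W=0, U=1) weight 1/243
  (Y=1, V=1, X=1, Z=1, W=0, U=0) weight 1/648
  (Y=2, V=0, X=1, Z=1, W=0, U=0) weight 1/1458
  … 152 more
Group by V:
  weight(V=0) = 1/18
  weight(V=1) = 1/8
  weight(V=2) = 1/6
Total weight = 1/18 + 1/8 + 1/6 = 25/72
P(V=0 | obs) = 1/18 / 25/72 = 4/25
P(V=1 | obs) = 1/8 / 25/72 = 9/25
P(V=2 | obs) = 1/6 / 25/72 = 12/25
argmax = 2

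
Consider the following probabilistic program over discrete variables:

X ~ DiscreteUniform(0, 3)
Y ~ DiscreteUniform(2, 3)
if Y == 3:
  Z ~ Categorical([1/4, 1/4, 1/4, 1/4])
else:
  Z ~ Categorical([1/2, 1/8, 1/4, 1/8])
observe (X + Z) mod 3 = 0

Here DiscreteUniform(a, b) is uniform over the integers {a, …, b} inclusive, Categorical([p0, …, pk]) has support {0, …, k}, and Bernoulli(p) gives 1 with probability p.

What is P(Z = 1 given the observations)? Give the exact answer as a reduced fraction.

Enumerate traces; 12 have nonzero weight after conditioning:
  (X=0, Y=2, Z=0) weight 1/16
  (X=0, Y=2, Z=3) weight 1/64
  (X=0, Y=3, Z=0) weight 1/32
  (X=0, Y=3, Z=3) weight 1/32
  (X=1, Y=2, Z=2) weight 1/32
  (X=1, Y=3, Z=2) weight 1/32
  (X=2, Y=2, Z=1) weight 1/64
  (X=2, Y=3, Z=1) weight 1/32
  … 4 more
Group by Z:
  weight(Z=0) = 3/16
  weight(Z=1) = 3/64
  weight(Z=2) = 1/16
  weight(Z=3) = 3/32
Total weight = 3/16 + 3/64 + 1/16 + 3/32 = 25/64
P(Z=0 | obs) = 3/16 / 25/64 = 12/25
P(Z=1 | obs) = 3/64 / 25/64 = 3/25
P(Z=2 | obs) = 1/16 / 25/64 = 4/25
P(Z=3 | obs) = 3/32 / 25/64 = 6/25

P(Z = 1 | obs) = 3/25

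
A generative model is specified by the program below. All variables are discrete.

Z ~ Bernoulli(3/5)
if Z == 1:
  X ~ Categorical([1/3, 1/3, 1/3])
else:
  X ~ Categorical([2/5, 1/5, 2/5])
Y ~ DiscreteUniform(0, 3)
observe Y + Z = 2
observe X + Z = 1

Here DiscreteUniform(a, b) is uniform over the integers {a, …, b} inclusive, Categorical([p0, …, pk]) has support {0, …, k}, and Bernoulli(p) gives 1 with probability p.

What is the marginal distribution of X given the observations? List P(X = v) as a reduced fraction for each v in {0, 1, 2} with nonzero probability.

Enumerate traces; 2 have nonzero weight after conditioning:
  (Z=0, X=1, Y=2) weight 1/50
  (Z=1, X=0, Y=1) weight 1/20
Group by X:
  weight(X=0) = 1/20
  weight(X=1) = 1/50
Total weight = 1/20 + 1/50 = 7/100
P(X=0 | obs) = 1/20 / 7/100 = 5/7
P(X=1 | obs) = 1/50 / 7/100 = 2/7

P(X=0) = 5/7, P(X=1) = 2/7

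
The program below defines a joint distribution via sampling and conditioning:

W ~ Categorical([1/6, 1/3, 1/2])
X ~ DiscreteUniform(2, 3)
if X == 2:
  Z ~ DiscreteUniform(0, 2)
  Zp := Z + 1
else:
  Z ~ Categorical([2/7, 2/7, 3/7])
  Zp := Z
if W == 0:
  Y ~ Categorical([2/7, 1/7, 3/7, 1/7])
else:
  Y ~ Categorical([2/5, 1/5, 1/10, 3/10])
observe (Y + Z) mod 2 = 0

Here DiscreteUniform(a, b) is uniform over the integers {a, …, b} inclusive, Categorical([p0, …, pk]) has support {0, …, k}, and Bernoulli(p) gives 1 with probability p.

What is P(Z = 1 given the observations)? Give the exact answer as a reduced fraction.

Enumerate traces; 36 have nonzero weight after conditioning:
  (W=0, X=2, Z=0, Y=0) weight 1/126
  (W=0, X=2, Z=0, Y=2) weight 1/84
  (W=0, X=2, Z=1, Y=1) weight 1/252
  (W=0, X=2, Z=1, Y=3) weight 1/252
  (W=0, X=2, Z=2, Y=0) weight 1/126
  (W=0, X=2, Z=2, Y=2) weight 1/84
  (W=0, X=3, Z=0, Y=0) weight 1/147
  (W=0, X=3, Z=0, Y=2) weight 1/98
  … 28 more
Group by Z:
  weight(Z=0) = 65/392
  weight(Z=1) = 169/1176
  weight(Z=2) = 10/49
Total weight = 65/392 + 169/1176 + 10/49 = 151/294
P(Z=0 | obs) = 65/392 / 151/294 = 195/604
P(Z=1 | obs) = 169/1176 / 151/294 = 169/604
P(Z=2 | obs) = 10/49 / 151/294 = 60/151

P(Z = 1 | obs) = 169/604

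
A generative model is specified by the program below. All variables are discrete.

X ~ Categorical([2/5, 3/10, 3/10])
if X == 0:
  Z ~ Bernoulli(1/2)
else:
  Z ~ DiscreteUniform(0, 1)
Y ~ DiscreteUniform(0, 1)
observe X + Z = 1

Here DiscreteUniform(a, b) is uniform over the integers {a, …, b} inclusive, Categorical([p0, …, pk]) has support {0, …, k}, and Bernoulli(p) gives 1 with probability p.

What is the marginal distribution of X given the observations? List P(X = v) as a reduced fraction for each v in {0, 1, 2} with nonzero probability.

P(X=0) = 4/7, P(X=1) = 3/7

Enumerate traces; 4 have nonzero weight after conditioning:
  (X=0, Z=1, Y=0) weight 1/10
  (X=0, Z=1, Y=1) weight 1/10
  (X=1, Z=0, Y=0) weight 3/40
  (X=1, Z=0, Y=1) weight 3/40
Group by X:
  weight(X=0) = 1/5
  weight(X=1) = 3/20
Total weight = 1/5 + 3/20 = 7/20
P(X=0 | obs) = 1/5 / 7/20 = 4/7
P(X=1 | obs) = 3/20 / 7/20 = 3/7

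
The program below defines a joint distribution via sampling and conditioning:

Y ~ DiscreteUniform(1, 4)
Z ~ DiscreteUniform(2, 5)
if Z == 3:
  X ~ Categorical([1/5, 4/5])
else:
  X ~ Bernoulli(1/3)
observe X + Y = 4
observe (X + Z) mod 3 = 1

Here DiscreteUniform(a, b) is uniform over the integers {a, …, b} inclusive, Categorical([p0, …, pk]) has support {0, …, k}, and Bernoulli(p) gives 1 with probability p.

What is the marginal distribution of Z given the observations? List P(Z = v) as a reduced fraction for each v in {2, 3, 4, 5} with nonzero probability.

P(Z=3) = 6/11, P(Z=4) = 5/11

Enumerate traces; 2 have nonzero weight after conditioning:
  (Y=3, Z=3, X=1) weight 1/20
  (Y=4, Z=4, X=0) weight 1/24
Group by Z:
  weight(Z=3) = 1/20
  weight(Z=4) = 1/24
Total weight = 1/20 + 1/24 = 11/120
P(Z=3 | obs) = 1/20 / 11/120 = 6/11
P(Z=4 | obs) = 1/24 / 11/120 = 5/11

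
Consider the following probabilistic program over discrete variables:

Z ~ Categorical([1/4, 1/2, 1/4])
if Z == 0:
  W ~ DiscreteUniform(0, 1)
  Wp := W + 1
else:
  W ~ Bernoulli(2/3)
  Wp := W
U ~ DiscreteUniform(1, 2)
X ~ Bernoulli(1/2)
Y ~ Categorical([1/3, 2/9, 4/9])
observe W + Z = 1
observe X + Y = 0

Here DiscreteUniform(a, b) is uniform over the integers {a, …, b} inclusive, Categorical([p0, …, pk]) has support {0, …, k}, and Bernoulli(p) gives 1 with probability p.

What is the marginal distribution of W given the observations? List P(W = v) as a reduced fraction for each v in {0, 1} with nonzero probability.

Enumerate traces; 4 have nonzero weight after conditioning:
  (Z=0, W=1, U=1, X=0, Y=0) weight 1/96
  (Z=0, W=1, U=2, X=0, Y=0) weight 1/96
  (Z=1, W=0, U=1, X=0, Y=0) weight 1/72
  (Z=1, W=0, U=2, X=0, Y=0) weight 1/72
Group by W:
  weight(W=0) = 1/36
  weight(W=1) = 1/48
Total weight = 1/36 + 1/48 = 7/144
P(W=0 | obs) = 1/36 / 7/144 = 4/7
P(W=1 | obs) = 1/48 / 7/144 = 3/7

P(W=0) = 4/7, P(W=1) = 3/7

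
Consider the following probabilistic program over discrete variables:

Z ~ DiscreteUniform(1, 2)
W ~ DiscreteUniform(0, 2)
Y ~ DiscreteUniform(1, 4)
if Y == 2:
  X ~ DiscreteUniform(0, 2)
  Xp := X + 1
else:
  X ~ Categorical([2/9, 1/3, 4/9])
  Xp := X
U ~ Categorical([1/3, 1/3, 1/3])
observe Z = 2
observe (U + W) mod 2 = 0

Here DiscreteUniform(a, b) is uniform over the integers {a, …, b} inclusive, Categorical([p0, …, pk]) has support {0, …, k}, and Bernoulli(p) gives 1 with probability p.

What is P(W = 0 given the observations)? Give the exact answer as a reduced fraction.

Enumerate traces; 60 have nonzero weight after conditioning:
  (Z=2, W=0, Y=1, X=0, U=0) weight 1/324
  (Z=2, W=0, Y=1, X=0, U=2) weight 1/324
  (Z=2, W=0, Y=1, X=1, U=0) weight 1/216
  (Z=2, W=0, Y=1, X=1, U=2) weight 1/216
  (Z=2, W=0, Y=1, X=2, U=0) weight 1/162
  (Z=2, W=0, Y=1, X=2, U=2) weight 1/162
  (Z=2, W=0, Y=2, X=0, U=0) weight 1/216
  (Z=2, W=0, Y=2, X=0, U=2) weight 1/216
  (Z=2, W=1, Y=1, X=0, U=1) weight 1/324
  (Z=2, W=2, Y=1, X=0, U=0) weight 1/324
  … 50 more
Group by W:
  weight(W=0) = 1/9
  weight(W=1) = 1/18
  weight(W=2) = 1/9
Total weight = 1/9 + 1/18 + 1/9 = 5/18
P(W=0 | obs) = 1/9 / 5/18 = 2/5
P(W=1 | obs) = 1/18 / 5/18 = 1/5
P(W=2 | obs) = 1/9 / 5/18 = 2/5

P(W = 0 | obs) = 2/5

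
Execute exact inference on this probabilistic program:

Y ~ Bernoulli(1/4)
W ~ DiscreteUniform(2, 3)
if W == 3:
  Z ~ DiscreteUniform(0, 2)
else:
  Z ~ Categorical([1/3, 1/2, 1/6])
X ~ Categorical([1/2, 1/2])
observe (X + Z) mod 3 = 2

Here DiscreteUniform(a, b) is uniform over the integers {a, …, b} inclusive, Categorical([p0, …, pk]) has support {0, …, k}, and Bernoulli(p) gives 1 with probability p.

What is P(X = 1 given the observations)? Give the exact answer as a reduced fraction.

Enumerate traces; 8 have nonzero weight after conditioning:
  (Y=0, W=2, Z=1, X=1) weight 3/32
  (Y=0, W=2, Z=2, X=0) weight 1/32
  (Y=0, W=3, Z=1, X=1) weight 1/16
  (Y=0, W=3, Z=2, X=0) weight 1/16
  (Y=1, W=2, Z=1, X=1) weight 1/32
  (Y=1, W=2, Z=2, X=0) weight 1/96
  (Y=1, W=3, Z=1, X=1) weight 1/48
  (Y=1, W=3, Z=2, X=0) weight 1/48
Group by X:
  weight(X=0) = 1/8
  weight(X=1) = 5/24
Total weight = 1/8 + 5/24 = 1/3
P(X=0 | obs) = 1/8 / 1/3 = 3/8
P(X=1 | obs) = 5/24 / 1/3 = 5/8

P(X = 1 | obs) = 5/8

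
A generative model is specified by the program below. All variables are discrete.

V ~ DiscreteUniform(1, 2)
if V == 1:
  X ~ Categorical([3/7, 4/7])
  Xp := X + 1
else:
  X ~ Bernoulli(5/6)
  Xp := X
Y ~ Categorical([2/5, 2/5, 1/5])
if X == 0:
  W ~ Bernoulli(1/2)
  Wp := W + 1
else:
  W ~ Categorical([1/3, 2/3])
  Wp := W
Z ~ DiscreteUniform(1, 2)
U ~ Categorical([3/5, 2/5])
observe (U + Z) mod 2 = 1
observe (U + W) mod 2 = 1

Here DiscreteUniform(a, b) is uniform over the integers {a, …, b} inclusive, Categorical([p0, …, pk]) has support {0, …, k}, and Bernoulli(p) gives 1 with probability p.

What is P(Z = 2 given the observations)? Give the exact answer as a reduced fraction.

Enumerate traces; 24 have nonzero weight after conditioning:
  (V=1, X=0, Y=0, W=0, Z=2, U=1) weight 3/350
  (V=1, X=0, Y=0, W=1, Z=1, U=0) weight 9/700
  (V=1, X=0, Y=1, W=0, Z=2, U=1) weight 3/350
  (V=1, X=0, Y=1, W=1, Z=1, U=0) weight 9/700
  (V=1, X=0, Y=2, W=0, Z=2, U=1) weight 3/700
  (V=1, X=0, Y=2, W=1, Z=1, U=0) weight 9/1400
  (V=1, X=1, Y=0, W=0, Z=2, U=1) weight 4/525
  (V=1, X=1, Y=0, W=1, Z=1, U=0) weight 4/175
  … 16 more
Group by Z:
  weight(Z=1) = 311/1680
  weight(Z=2) = 193/2520
Total weight = 311/1680 + 193/2520 = 1319/5040
P(Z=1 | obs) = 311/1680 / 1319/5040 = 933/1319
P(Z=2 | obs) = 193/2520 / 1319/5040 = 386/1319

P(Z = 2 | obs) = 386/1319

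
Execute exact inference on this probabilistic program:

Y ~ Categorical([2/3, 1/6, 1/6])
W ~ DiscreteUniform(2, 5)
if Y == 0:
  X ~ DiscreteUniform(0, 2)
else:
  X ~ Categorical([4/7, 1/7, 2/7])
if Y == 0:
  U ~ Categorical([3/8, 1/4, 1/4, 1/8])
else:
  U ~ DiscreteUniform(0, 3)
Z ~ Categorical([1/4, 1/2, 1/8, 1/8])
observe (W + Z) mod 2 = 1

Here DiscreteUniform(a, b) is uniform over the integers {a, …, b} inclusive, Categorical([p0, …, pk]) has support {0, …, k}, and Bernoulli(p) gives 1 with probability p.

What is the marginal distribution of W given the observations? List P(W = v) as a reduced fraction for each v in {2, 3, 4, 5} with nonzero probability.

P(W=2) = 5/16, P(W=3) = 3/16, P(W=4) = 5/16, P(W=5) = 3/16

Enumerate traces; 288 have nonzero weight after conditioning:
  (Y=0, W=2, X=0, U=0, Z=1) weight 1/96
  (Y=0, W=2, X=0, U=0, Z=3) weight 1/384
  (Y=0, W=2, X=0, U=1, Z=1) weight 1/144
  (Y=0, W=2, X=0, U=1, Z=3) weight 1/576
  (Y=0, W=2, X=0, U=2, Z=1) weight 1/144
  (Y=0, W=2, X=0, U=2, Z=3) weight 1/576
  (Y=0, W=2, X=0, U=3, Z=1) weight 1/288
  (Y=0, W=2, X=0, U=3, Z=3) weight 1/1152
  (Y=0, W=3, X=0, U=0, Z=0) weight 1/192
  (Y=0, W=4, X=0, U=0, Z=1) weight 1/96
  … 278 more
Group by W:
  weight(W=2) = 5/32
  weight(W=3) = 3/32
  weight(W=4) = 5/32
  weight(W=5) = 3/32
Total weight = 5/32 + 3/32 + 5/32 + 3/32 = 1/2
P(W=2 | obs) = 5/32 / 1/2 = 5/16
P(W=3 | obs) = 3/32 / 1/2 = 3/16
P(W=4 | obs) = 5/32 / 1/2 = 5/16
P(W=5 | obs) = 3/32 / 1/2 = 3/16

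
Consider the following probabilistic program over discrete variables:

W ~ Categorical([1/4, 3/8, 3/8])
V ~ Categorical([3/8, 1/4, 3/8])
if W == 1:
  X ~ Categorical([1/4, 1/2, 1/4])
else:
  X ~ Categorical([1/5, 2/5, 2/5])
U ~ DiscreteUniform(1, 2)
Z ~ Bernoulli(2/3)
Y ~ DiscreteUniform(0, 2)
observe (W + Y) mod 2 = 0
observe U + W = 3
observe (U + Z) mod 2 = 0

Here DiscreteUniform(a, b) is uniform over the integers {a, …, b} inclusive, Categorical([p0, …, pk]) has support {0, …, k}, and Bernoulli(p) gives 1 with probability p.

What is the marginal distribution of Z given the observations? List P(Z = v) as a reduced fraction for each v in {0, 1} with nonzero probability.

Enumerate traces; 27 have nonzero weight after conditioning:
  (W=1, V=0, X=0, U=2, Z=0, Y=1) weight 1/512
  (W=1, V=0, X=1, U=2, Z=0, Y=1) weight 1/256
  (W=1, V=0, X=2, U=2, Z=0, Y=1) weight 1/512
  (W=1, V=1, X=0, U=2, Z=0, Y=1) weight 1/768
  (W=1, V=1, X=1, U=2, Z=0, Y=1) weight 1/384
  (W=1, V=1, X=2, U=2, Z=0, Y=1) weight 1/768
  (W=1, V=2, X=0, U=2, Z=0, Y=1) weight 1/512
  (W=1, V=2, X=1, U=2, Z=0, Y=1) weight 1/256
  (W=2, V=0, X=0, U=1, Z=1, Y=0) weight 1/320
  … 18 more
Group by Z:
  weight(Z=0) = 1/48
  weight(Z=1) = 1/12
Total weight = 1/48 + 1/12 = 5/48
P(Z=0 | obs) = 1/48 / 5/48 = 1/5
P(Z=1 | obs) = 1/12 / 5/48 = 4/5

P(Z=0) = 1/5, P(Z=1) = 4/5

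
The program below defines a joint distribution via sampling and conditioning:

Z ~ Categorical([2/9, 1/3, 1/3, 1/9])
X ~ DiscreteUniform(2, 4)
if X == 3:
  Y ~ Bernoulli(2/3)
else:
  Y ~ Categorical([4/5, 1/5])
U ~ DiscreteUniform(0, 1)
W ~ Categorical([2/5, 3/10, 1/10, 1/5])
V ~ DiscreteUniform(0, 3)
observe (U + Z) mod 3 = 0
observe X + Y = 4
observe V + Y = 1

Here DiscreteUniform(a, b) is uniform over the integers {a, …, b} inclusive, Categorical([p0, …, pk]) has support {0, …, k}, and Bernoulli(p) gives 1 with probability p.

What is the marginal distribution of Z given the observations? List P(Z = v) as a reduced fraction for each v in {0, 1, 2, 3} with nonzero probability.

Enumerate traces; 24 have nonzero weight after conditioning:
  (Z=0, X=3, Y=1, U=0, W=0, V=0) weight 1/405
  (Z=0, X=3, Y=1, U=0, W=1, V=0) weight 1/540
  (Z=0, X=3, Y=1, U=0, W=2, V=0) weight 1/1620
  (Z=0, X=3, Y=1, U=0, W=3, V=0) weight 1/810
  (Z=0, X=4, Y=0, U=0, W=0, V=1) weight 2/675
  (Z=0, X=4, Y=0, U=0, W=1, V=1) weight 1/450
  (Z=0, X=4, Y=0, U=0, W=2, V=1) weight 1/1350
  (Z=0, X=4, Y=0, U=0, W=3, V=1) weight 1/675
  (Z=2, X=3, Y=1, U=1, W=0, V=0) weight 1/270
  (Z=3, X=3, Y=1, U=0, W=0, V=0) weight 1/810
  … 14 more
Group by Z:
  weight(Z=0) = 11/810
  weight(Z=2) = 11/540
  weight(Z=3) = 11/1620
Total weight = 11/810 + 11/540 + 11/1620 = 11/270
P(Z=0 | obs) = 11/810 / 11/270 = 1/3
P(Z=2 | obs) = 11/540 / 11/270 = 1/2
P(Z=3 | obs) = 11/1620 / 11/270 = 1/6

P(Z=0) = 1/3, P(Z=2) = 1/2, P(Z=3) = 1/6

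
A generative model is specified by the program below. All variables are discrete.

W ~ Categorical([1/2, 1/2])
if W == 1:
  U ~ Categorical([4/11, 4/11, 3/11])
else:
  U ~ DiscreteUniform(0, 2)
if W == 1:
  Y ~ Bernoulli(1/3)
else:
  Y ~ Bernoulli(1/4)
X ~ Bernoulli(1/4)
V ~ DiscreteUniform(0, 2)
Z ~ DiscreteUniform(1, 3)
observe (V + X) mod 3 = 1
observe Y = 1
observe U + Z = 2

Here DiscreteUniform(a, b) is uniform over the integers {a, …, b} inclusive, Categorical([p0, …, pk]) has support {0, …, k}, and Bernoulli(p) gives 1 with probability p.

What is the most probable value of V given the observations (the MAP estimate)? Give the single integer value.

Enumerate traces; 8 have nonzero weight after conditioning:
  (W=0, U=0, Y=1, X=0, V=1, Z=2) weight 1/288
  (W=0, U=0, Y=1, X=1, V=0, Z=2) weight 1/864
  (W=0, U=1, Y=1, X=0, V=1, Z=1) weight 1/288
  (W=0, U=1, Y=1, X=1, V=0, Z=1) weight 1/864
  (W=1, U=0, Y=1, X=0, V=1, Z=2) weight 1/198
  (W=1, U=0, Y=1, X=1, V=0, Z=2) weight 1/594
  (W=1, U=1, Y=1, X=0, V=1, Z=1) weight 1/198
  (W=1, U=1, Y=1, X=1, V=0, Z=1) weight 1/594
Group by V:
  weight(V=0) = 1/176
  weight(V=1) = 3/176
Total weight = 1/176 + 3/176 = 1/44
P(V=0 | obs) = 1/176 / 1/44 = 1/4
P(V=1 | obs) = 3/176 / 1/44 = 3/4
argmax = 1

argmax_v P(V = v | obs) = 1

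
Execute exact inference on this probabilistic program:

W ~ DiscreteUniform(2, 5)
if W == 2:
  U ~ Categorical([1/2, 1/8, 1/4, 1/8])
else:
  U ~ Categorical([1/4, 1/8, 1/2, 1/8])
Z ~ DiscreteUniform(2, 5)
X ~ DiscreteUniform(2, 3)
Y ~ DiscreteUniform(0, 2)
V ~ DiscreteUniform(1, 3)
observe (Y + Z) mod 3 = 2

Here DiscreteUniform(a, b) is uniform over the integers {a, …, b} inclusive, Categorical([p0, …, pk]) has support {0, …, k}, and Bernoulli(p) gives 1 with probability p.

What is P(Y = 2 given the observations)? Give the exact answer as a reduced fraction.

Enumerate traces; 384 have nonzero weight after conditioning:
  (W=2, U=0, Z=2, X=2, Y=0, V=1) weight 1/576
  (W=2, U=0, Z=2, X=2, Y=0, V=2) weight 1/576
  (W=2, U=0, Z=2, X=2, Y=0, V=3) weight 1/576
  (W=2, U=0, Z=2, X=3, Y=0, V=1) weight 1/576
  (W=2, U=0, Z=2, X=3, Y=0, V=2) weight 1/576
  (W=2, U=0, Z=2, X=3, Y=0, V=3) weight 1/576
  (W=2, U=0, Z=3, X=2, Y=2, V=1) weight 1/576
  (W=2, U=0, Z=3, X=2, Y=2, V=2) weight 1/576
  (W=2, U=0, Z=4, X=2, Y=1, V=1) weight 1/576
  … 375 more
Group by Y:
  weight(Y=0) = 1/6
  weight(Y=1) = 1/12
  weight(Y=2) = 1/12
Total weight = 1/6 + 1/12 + 1/12 = 1/3
P(Y=0 | obs) = 1/6 / 1/3 = 1/2
P(Y=1 | obs) = 1/12 / 1/3 = 1/4
P(Y=2 | obs) = 1/12 / 1/3 = 1/4

P(Y = 2 | obs) = 1/4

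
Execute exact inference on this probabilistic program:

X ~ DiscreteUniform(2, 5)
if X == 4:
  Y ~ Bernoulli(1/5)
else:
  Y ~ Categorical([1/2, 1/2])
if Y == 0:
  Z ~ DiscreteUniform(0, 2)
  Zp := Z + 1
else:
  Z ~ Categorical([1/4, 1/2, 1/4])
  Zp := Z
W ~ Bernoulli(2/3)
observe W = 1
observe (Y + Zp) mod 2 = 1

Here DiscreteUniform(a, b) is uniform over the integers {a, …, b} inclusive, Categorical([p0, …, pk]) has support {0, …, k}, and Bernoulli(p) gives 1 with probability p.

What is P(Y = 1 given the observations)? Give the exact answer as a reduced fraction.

P(Y = 1 | obs) = 51/143

Enumerate traces; 16 have nonzero weight after conditioning:
  (X=2, Y=0, Z=0, W=1) weight 1/36
  (X=2, Y=0, Z=2, W=1) weight 1/36
  (X=2, Y=1, Z=0, W=1) weight 1/48
  (X=2, Y=1, Z=2, W=1) weight 1/48
  (X=3, Y=0, Z=0, W=1) weight 1/36
  (X=3, Y=0, Z=2, W=1) weight 1/36
  (X=3, Y=1, Z=0, W=1) weight 1/48
  (X=3, Y=1, Z=2, W=1) weight 1/48
  … 8 more
Group by Y:
  weight(Y=0) = 23/90
  weight(Y=1) = 17/120
Total weight = 23/90 + 17/120 = 143/360
P(Y=0 | obs) = 23/90 / 143/360 = 92/143
P(Y=1 | obs) = 17/120 / 143/360 = 51/143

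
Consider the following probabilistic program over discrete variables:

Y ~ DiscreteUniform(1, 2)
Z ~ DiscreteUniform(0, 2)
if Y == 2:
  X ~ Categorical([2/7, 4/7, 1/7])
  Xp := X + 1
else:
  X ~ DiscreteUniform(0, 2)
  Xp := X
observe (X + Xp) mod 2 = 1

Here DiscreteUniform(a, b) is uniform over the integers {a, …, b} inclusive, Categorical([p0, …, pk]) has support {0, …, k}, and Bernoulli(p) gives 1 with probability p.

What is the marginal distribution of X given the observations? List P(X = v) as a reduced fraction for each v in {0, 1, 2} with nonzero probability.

Enumerate traces; 9 have nonzero weight after conditioning:
  (Y=2, Z=0, X=0) weight 1/21
  (Y=2, Z=0, X=1) weight 2/21
  (Y=2, Z=0, X=2) weight 1/42
  (Y=2, Z=1, X=0) weight 1/21
  (Y=2, Z=1, X=1) weight 2/21
  (Y=2, Z=1, X=2) weight 1/42
  (Y=2, Z=2, X=0) weight 1/21
  (Y=2, Z=2, X=1) weight 2/21
  … 1 more
Group by X:
  weight(X=0) = 1/7
  weight(X=1) = 2/7
  weight(X=2) = 1/14
Total weight = 1/7 + 2/7 + 1/14 = 1/2
P(X=0 | obs) = 1/7 / 1/2 = 2/7
P(X=1 | obs) = 2/7 / 1/2 = 4/7
P(X=2 | obs) = 1/14 / 1/2 = 1/7

P(X=0) = 2/7, P(X=1) = 4/7, P(X=2) = 1/7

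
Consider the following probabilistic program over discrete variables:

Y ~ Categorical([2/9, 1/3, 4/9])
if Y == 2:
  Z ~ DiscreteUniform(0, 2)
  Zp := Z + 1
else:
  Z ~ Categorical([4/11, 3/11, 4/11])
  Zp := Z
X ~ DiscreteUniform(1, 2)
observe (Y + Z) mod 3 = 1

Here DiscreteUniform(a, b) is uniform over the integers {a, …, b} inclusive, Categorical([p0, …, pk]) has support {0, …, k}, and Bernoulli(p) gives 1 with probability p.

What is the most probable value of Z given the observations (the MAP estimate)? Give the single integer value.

argmax_v P(Z = v | obs) = 2

Enumerate traces; 6 have nonzero weight after conditioning:
  (Y=0, Z=1, X=1) weight 1/33
  (Y=0, Z=1, X=2) weight 1/33
  (Y=1, Z=0, X=1) weight 2/33
  (Y=1, Z=0, X=2) weight 2/33
  (Y=2, Z=2, X=1) weight 2/27
  (Y=2, Z=2, X=2) weight 2/27
Group by Z:
  weight(Z=0) = 4/33
  weight(Z=1) = 2/33
  weight(Z=2) = 4/27
Total weight = 4/33 + 2/33 + 4/27 = 98/297
P(Z=0 | obs) = 4/33 / 98/297 = 18/49
P(Z=1 | obs) = 2/33 / 98/297 = 9/49
P(Z=2 | obs) = 4/27 / 98/297 = 22/49
argmax = 2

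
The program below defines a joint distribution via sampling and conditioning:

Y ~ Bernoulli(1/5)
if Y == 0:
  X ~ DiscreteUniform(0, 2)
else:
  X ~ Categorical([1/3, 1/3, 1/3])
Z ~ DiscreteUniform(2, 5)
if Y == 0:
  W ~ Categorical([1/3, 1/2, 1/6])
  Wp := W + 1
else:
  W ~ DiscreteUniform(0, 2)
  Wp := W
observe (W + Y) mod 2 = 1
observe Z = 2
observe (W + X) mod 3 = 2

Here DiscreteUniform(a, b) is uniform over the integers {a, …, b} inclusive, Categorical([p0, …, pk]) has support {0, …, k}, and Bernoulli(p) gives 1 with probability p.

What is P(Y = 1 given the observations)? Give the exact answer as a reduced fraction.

Enumerate traces; 3 have nonzero weight after conditioning:
  (Y=0, X=1, Z=2, W=1) weight 1/30
  (Y=1, X=0, Z=2, W=2) weight 1/180
  (Y=1, X=2, Z=2, W=0) weight 1/180
Group by Y:
  weight(Y=0) = 1/30
  weight(Y=1) = 1/90
Total weight = 1/30 + 1/90 = 2/45
P(Y=0 | obs) = 1/30 / 2/45 = 3/4
P(Y=1 | obs) = 1/90 / 2/45 = 1/4

P(Y = 1 | obs) = 1/4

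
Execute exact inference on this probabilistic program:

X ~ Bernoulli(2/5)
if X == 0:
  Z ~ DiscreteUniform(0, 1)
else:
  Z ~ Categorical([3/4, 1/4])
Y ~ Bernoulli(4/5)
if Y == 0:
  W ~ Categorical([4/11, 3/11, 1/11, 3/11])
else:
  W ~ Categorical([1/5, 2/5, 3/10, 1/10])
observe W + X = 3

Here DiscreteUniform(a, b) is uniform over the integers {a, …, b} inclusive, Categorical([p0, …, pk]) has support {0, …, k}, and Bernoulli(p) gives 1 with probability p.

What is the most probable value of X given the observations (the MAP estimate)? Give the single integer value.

argmax_v P(X = v | obs) = 1

Enumerate traces; 8 have nonzero weight after conditioning:
  (X=0, Z=0, Y=0, W=3) weight 9/550
  (X=0, Z=0, Y=1, W=3) weight 3/125
  (X=0, Z=1, Y=0, W=3) weight 9/550
  (X=0, Z=1, Y=1, W=3) weight 3/125
  (X=1, Z=0, Y=0, W=2) weight 3/550
  (X=1, Z=0, Y=1, W=2) weight 9/125
  (X=1, Z=1, Y=0, W=2) weight 1/550
  (X=1, Z=1, Y=1, W=2) weight 3/125
Group by X:
  weight(X=0) = 111/1375
  weight(X=1) = 142/1375
Total weight = 111/1375 + 142/1375 = 23/125
P(X=0 | obs) = 111/1375 / 23/125 = 111/253
P(X=1 | obs) = 142/1375 / 23/125 = 142/253
argmax = 1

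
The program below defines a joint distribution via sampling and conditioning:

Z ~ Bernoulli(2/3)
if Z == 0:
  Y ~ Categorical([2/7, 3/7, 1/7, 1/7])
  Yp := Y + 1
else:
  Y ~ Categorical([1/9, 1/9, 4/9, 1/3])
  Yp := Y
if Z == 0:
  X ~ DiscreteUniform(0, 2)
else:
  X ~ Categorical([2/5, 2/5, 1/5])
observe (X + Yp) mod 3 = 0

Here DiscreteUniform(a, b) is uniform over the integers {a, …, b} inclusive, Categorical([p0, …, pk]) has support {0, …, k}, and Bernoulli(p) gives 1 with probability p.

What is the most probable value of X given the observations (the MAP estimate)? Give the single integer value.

Enumerate traces; 8 have nonzero weight after conditioning:
  (Z=0, Y=0, X=2) weight 2/63
  (Z=0, Y=1, X=1) weight 1/21
  (Z=0, Y=2, X=0) weight 1/63
  (Z=0, Y=3, X=2) weight 1/63
  (Z=1, Y=0, X=0) weight 4/135
  (Z=1, Y=1, X=2) weight 2/135
  (Z=1, Y=2, X=1) weight 16/135
  (Z=1, Y=3, X=0) weight 4/45
Group by X:
  weight(X=0) = 127/945
  weight(X=1) = 157/945
  weight(X=2) = 59/945
Total weight = 127/945 + 157/945 + 59/945 = 49/135
P(X=0 | obs) = 127/945 / 49/135 = 127/343
P(X=1 | obs) = 157/945 / 49/135 = 157/343
P(X=2 | obs) = 59/945 / 49/135 = 59/343
argmax = 1

argmax_v P(X = v | obs) = 1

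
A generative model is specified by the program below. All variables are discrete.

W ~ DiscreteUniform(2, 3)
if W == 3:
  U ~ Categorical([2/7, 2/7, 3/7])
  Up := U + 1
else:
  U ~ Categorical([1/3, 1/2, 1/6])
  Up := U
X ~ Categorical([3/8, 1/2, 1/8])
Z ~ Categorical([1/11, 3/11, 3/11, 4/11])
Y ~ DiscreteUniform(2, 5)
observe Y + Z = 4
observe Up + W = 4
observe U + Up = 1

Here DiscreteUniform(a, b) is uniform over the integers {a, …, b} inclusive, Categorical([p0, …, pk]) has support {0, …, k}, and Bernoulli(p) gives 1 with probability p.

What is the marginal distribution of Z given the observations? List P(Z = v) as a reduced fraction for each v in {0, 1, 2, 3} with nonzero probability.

Enumerate traces; 9 have nonzero weight after conditioning:
  (W=3, U=0, X=0, Z=0, Y=4) weight 3/2464
  (W=3, U=0, X=0, Z=1, Y=3) weight 9/2464
  (W=3, U=0, X=0, Z=2, Y=2) weight 9/2464
  (W=3, U=0, X=1, Z=0, Y=4) weight 1/616
  (W=3, U=0, X=1, Z=1, Y=3) weight 3/616
  (W=3, U=0, X=1, Z=2, Y=2) weight 3/616
  (W=3, U=0, X=2, Z=0, Y=4) weight 1/2464
  (W=3, U=0, X=2, Z=1, Y=3) weight 3/2464
  … 1 more
Group by Z:
  weight(Z=0) = 1/308
  weight(Z=1) = 3/308
  weight(Z=2) = 3/308
Total weight = 1/308 + 3/308 + 3/308 = 1/44
P(Z=0 | obs) = 1/308 / 1/44 = 1/7
P(Z=1 | obs) = 3/308 / 1/44 = 3/7
P(Z=2 | obs) = 3/308 / 1/44 = 3/7

P(Z=0) = 1/7, P(Z=1) = 3/7, P(Z=2) = 3/7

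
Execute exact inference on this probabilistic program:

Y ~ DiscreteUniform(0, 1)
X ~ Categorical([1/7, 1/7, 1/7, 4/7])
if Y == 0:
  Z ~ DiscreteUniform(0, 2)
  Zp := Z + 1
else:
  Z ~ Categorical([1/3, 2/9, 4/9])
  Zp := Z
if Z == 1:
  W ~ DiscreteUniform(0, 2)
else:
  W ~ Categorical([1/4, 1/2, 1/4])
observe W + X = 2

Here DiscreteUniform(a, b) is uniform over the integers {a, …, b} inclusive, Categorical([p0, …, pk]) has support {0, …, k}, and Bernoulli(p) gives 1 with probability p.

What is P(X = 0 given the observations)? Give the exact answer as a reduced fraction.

P(X = 0 | obs) = 59/216

Enumerate traces; 18 have nonzero weight after conditioning:
  (Y=0, X=0, Z=0, W=2) weight 1/168
  (Y=0, X=0, Z=1, W=2) weight 1/126
  (Y=0, X=0, Z=2, W=2) weight 1/168
  (Y=0, X=1, Z=0, W=1) weight 1/84
  (Y=0, X=1, Z=1, W=1) weight 1/126
  (Y=0, X=1, Z=2, W=1) weight 1/84
  (Y=0, X=2, Z=0, W=0) weight 1/168
  (Y=0, X=2, Z=1, W=0) weight 1/126
  … 10 more
Group by X:
  weight(X=0) = 59/1512
  weight(X=1) = 7/108
  weight(X=2) = 59/1512
Total weight = 59/1512 + 7/108 + 59/1512 = 1/7
P(X=0 | obs) = 59/1512 / 1/7 = 59/216
P(X=1 | obs) = 7/108 / 1/7 = 49/108
P(X=2 | obs) = 59/1512 / 1/7 = 59/216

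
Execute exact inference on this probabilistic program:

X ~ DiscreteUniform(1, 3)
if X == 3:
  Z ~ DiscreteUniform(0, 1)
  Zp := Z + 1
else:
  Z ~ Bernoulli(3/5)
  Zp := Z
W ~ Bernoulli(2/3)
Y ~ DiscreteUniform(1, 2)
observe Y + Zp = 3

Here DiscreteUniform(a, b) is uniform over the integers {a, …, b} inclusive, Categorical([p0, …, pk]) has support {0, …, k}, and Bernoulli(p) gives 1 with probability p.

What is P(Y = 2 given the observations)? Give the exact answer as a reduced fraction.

P(Y = 2 | obs) = 17/22

Enumerate traces; 8 have nonzero weight after conditioning:
  (X=1, Z=1, W=0, Y=2) weight 1/30
  (X=1, Z=1, W=1, Y=2) weight 1/15
  (X=2, Z=1, W=0, Y=2) weight 1/30
  (X=2, Z=1, W=1, Y=2) weight 1/15
  (X=3, Z=0, W=0, Y=2) weight 1/36
  (X=3, Z=0, W=1, Y=2) weight 1/18
  (X=3, Z=1, W=0, Y=1) weight 1/36
  (X=3, Z=1, W=1, Y=1) weight 1/18
Group by Y:
  weight(Y=1) = 1/12
  weight(Y=2) = 17/60
Total weight = 1/12 + 17/60 = 11/30
P(Y=1 | obs) = 1/12 / 11/30 = 5/22
P(Y=2 | obs) = 17/60 / 11/30 = 17/22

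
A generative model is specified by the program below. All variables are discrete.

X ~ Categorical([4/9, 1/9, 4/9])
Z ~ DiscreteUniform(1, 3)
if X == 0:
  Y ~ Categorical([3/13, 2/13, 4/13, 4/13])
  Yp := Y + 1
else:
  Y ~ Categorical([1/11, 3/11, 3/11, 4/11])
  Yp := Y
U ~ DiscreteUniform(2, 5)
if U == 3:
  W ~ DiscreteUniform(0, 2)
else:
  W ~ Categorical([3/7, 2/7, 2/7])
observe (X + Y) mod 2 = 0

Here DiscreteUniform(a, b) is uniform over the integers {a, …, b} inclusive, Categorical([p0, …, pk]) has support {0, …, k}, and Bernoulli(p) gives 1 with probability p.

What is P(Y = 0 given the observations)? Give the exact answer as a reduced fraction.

Enumerate traces; 216 have nonzero weight after conditioning:
  (X=0, Z=1, Y=0, U=2, W=0) weight 1/273
  (X=0, Z=1, Y=0, U=2, W=1) weight 2/819
  (X=0, Z=1, Y=0, U=2, W=2) weight 2/819
  (X=0, Z=1, Y=0, U=3, W=0) weight 1/351
  (X=0, Z=1, Y=0, U=3, W=1) weight 1/351
  (X=0, Z=1, Y=0, U=3, W=2) weight 1/351
  (X=0, Z=1, Y=0, U=4, W=0) weight 1/273
  (X=0, Z=1, Y=0, U=4, W=1) weight 2/819
  (X=0, Z=1, Y=2, U=2, W=0) weight 4/819
  (X=1, Z=1, Y=1, U=2, W=0) weight 1/924
  … 206 more
Group by Y:
  weight(Y=0) = 184/1287
  weight(Y=1) = 1/33
  weight(Y=2) = 332/1287
  weight(Y=3) = 4/99
Total weight = 184/1287 + 1/33 + 332/1287 + 4/99 = 607/1287
P(Y=0 | obs) = 184/1287 / 607/1287 = 184/607
P(Y=1 | obs) = 1/33 / 607/1287 = 39/607
P(Y=2 | obs) = 332/1287 / 607/1287 = 332/607
P(Y=3 | obs) = 4/99 / 607/1287 = 52/607

P(Y = 0 | obs) = 184/607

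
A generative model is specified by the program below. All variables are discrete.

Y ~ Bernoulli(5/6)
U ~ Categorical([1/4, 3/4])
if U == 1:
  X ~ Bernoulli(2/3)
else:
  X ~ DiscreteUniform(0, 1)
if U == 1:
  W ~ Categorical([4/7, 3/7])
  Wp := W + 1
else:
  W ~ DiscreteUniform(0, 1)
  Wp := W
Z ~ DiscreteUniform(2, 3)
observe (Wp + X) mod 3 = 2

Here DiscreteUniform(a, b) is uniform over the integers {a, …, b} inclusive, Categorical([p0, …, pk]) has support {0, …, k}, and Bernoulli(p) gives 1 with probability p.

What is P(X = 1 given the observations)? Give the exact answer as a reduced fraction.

P(X = 1 | obs) = 13/17

Enumerate traces; 12 have nonzero weight after conditioning:
  (Y=0, U=0, X=1, W=1, Z=2) weight 1/192
  (Y=0, U=0, X=1, W=1, Z=3) weight 1/192
  (Y=0, U=1, X=0, W=1, Z=2) weight 1/112
  (Y=0, U=1, X=0, W=1, Z=3) weight 1/112
  (Y=0, U=1, X=1, W=0, Z=2) weight 1/42
  (Y=0, U=1, X=1, W=0, Z=3) weight 1/42
  (Y=1, U=0, X=1, W=1, Z=2) weight 5/192
  (Y=1, U=0, X=1, W=1, Z=3) weight 5/192
  … 4 more
Group by X:
  weight(X=0) = 3/28
  weight(X=1) = 39/112
Total weight = 3/28 + 39/112 = 51/112
P(X=0 | obs) = 3/28 / 51/112 = 4/17
P(X=1 | obs) = 39/112 / 51/112 = 13/17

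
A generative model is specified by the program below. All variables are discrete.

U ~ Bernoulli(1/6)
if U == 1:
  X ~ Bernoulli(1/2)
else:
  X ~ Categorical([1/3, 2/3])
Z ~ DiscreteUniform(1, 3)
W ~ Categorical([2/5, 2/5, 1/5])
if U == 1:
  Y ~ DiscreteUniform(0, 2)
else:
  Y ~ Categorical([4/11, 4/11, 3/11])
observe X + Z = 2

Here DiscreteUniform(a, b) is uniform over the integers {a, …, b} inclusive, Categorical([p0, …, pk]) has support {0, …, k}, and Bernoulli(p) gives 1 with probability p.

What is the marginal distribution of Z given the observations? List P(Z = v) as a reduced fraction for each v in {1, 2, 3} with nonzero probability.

P(Z=1) = 23/36, P(Z=2) = 13/36

Enumerate traces; 36 have nonzero weight after conditioning:
  (U=0, X=0, Z=2, W=0, Y=0) weight 4/297
  (U=0, X=0, Z=2, W=0, Y=1) weight 4/297
  (U=0, X=0, Z=2, W=0, Y=2) weight 1/99
  (U=0, X=0, Z=2, W=1, Y=0) weight 4/297
  (U=0, X=0, Z=2, W=1, Y=1) weight 4/297
  (U=0, X=0, Z=2, W=1, Y=2) weight 1/99
  (U=0, X=0, Z=2, W=2, Y=0) weight 2/297
  (U=0, X=0, Z=2, W=2, Y=1) weight 2/297
  (U=0, X=1, Z=1, W=0, Y=0) weight 8/297
  … 27 more
Group by Z:
  weight(Z=1) = 23/108
  weight(Z=2) = 13/108
Total weight = 23/108 + 13/108 = 1/3
P(Z=1 | obs) = 23/108 / 1/3 = 23/36
P(Z=2 | obs) = 13/108 / 1/3 = 13/36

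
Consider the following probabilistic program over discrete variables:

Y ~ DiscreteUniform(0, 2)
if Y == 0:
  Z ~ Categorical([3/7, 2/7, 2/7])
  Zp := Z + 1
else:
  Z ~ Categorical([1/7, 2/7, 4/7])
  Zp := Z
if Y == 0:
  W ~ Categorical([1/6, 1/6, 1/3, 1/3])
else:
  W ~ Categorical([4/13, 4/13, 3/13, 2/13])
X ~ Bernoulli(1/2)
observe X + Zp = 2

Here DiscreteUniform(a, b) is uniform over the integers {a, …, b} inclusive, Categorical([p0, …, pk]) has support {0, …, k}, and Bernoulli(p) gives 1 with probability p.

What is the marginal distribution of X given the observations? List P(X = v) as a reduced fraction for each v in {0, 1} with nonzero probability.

Enumerate traces; 24 have nonzero weight after conditioning:
  (Y=0, Z=0, W=0, X=1) weight 1/84
  (Y=0, Z=0, W=1, X=1) weight 1/84
  (Y=0, Z=0, W=2, X=1) weight 1/42
  (Y=0, Z=0, W=3, X=1) weight 1/42
  (Y=0, Z=1, W=0, X=0) weight 1/126
  (Y=0, Z=1, W=1, X=0) weight 1/126
  (Y=0, Z=1, W=2, X=0) weight 1/63
  (Y=0, Z=1, W=3, X=0) weight 1/63
  … 16 more
Group by X:
  weight(X=0) = 5/21
  weight(X=1) = 1/6
Total weight = 5/21 + 1/6 = 17/42
P(X=0 | obs) = 5/21 / 17/42 = 10/17
P(X=1 | obs) = 1/6 / 17/42 = 7/17

P(X=0) = 10/17, P(X=1) = 7/17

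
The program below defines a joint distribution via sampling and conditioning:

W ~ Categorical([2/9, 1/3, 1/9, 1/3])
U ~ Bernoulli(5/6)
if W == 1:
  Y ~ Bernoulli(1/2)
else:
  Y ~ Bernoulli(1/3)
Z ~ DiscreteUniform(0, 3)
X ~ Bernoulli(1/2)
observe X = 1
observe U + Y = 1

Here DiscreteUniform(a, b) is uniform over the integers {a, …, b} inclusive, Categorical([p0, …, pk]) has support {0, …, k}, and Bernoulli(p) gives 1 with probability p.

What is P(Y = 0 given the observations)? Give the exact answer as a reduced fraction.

P(Y = 0 | obs) = 55/62

Enumerate traces; 32 have nonzero weight after conditioning:
  (W=0, U=0, Y=1, Z=0, X=1) weight 1/648
  (W=0, U=0, Y=1, Z=1, X=1) weight 1/648
  (W=0, U=0, Y=1, Z=2, X=1) weight 1/648
  (W=0, U=0, Y=1, Z=3, X=1) weight 1/648
  (W=0, U=1, Y=0, Z=0, X=1) weight 5/324
  (W=0, U=1, Y=0, Z=1, X=1) weight 5/324
  (W=0, U=1, Y=0, Z=2, X=1) weight 5/324
  (W=0, U=1, Y=0, Z=3, X=1) weight 5/324
  … 24 more
Group by Y:
  weight(Y=0) = 55/216
  weight(Y=1) = 7/216
Total weight = 55/216 + 7/216 = 31/108
P(Y=0 | obs) = 55/216 / 31/108 = 55/62
P(Y=1 | obs) = 7/216 / 31/108 = 7/62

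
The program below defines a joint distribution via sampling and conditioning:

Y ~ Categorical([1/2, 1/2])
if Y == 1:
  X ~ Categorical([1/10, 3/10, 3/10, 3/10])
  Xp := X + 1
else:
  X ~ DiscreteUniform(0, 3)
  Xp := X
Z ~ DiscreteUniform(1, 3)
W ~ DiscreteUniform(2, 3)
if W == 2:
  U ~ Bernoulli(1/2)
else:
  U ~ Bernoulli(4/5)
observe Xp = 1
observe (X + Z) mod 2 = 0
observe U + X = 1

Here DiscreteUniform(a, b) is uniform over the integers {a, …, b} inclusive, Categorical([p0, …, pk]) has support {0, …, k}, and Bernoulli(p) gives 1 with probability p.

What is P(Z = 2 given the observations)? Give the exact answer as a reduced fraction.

Enumerate traces; 6 have nonzero weight after conditioning:
  (Y=0, X=1, Z=1, W=2, U=0) weight 1/96
  (Y=0, X=1, Z=1, W=3, U=0) weight 1/240
  (Y=0, X=1, Z=3, W=2, U=0) weight 1/96
  (Y=0, X=1, Z=3, W=3, U=0) weight 1/240
  (Y=1, X=0, Z=2, W=2, U=1) weight 1/240
  (Y=1, X=0, Z=2, W=3, U=1) weight 1/150
Group by Z:
  weight(Z=1) = 7/480
  weight(Z=2) = 13/1200
  weight(Z=3) = 7/480
Total weight = 7/480 + 13/1200 + 7/480 = 1/25
P(Z=1 | obs) = 7/480 / 1/25 = 35/96
P(Z=2 | obs) = 13/1200 / 1/25 = 13/48
P(Z=3 | obs) = 7/480 / 1/25 = 35/96

P(Z = 2 | obs) = 13/48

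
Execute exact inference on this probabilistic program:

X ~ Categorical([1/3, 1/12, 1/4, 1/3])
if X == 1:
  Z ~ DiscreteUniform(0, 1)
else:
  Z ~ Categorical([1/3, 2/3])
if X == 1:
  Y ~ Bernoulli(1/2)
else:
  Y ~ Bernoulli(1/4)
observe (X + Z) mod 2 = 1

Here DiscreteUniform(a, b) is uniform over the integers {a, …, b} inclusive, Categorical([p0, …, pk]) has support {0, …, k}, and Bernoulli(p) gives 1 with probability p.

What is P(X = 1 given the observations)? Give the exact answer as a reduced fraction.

P(X = 1 | obs) = 1/13

Enumerate traces; 8 have nonzero weight after conditioning:
  (X=0, Z=1, Y=0) weight 1/6
  (X=0, Z=1, Y=1) weight 1/18
  (X=1, Z=0, Y=0) weight 1/48
  (X=1, Z=0, Y=1) weight 1/48
  (X=2, Z=1, Y=0) weight 1/8
  (X=2, Z=1, Y=1) weight 1/24
  (X=3, Z=0, Y=0) weight 1/12
  (X=3, Z=0, Y=1) weight 1/36
Group by X:
  weight(X=0) = 2/9
  weight(X=1) = 1/24
  weight(X=2) = 1/6
  weight(X=3) = 1/9
Total weight = 2/9 + 1/24 + 1/6 + 1/9 = 13/24
P(X=0 | obs) = 2/9 / 13/24 = 16/39
P(X=1 | obs) = 1/24 / 13/24 = 1/13
P(X=2 | obs) = 1/6 / 13/24 = 4/13
P(X=3 | obs) = 1/9 / 13/24 = 8/39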